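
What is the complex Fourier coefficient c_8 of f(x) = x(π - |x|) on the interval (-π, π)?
Compute the real Fourier coefficients first: a_8 = 0, b_8 = 0.
Then c_8 = (a_8 − i·b_8)/2 = 0.

Final answer: 0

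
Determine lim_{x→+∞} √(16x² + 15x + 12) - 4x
As x → +∞: multiply by the conjugate to get (15x+12)/(√(16x²+15x+12)+4x); the denominator ~ 8x, so the limit is 15/8.
Limit = 15/8.

Final answer: 15/8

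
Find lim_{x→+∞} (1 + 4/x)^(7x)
As x → +∞: write (1 + 4/x)^(7x) = ((1 + 4/x)^x)^7 → (e^4)^7 = e^28.
Limit = e^(28).

Final answer: e^(28)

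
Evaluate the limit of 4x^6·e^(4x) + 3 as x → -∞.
The product is a 0·∞ indeterminate form at x → -∞.
Rewrite the product as 4x^6 / e^(-4x) (an ∞/∞ form) and apply L'Hôpital, or use the standard hierarchy e^(4|x|) ≫ |x^6| as x → -∞.
The indeterminate product → 0, so the limit = 3.

Final answer: 3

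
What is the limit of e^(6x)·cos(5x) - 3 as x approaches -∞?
Evaluate the dominant behaviour as x → -∞; each term tends to a finite value or vanishes.
Limit = -3.

Final answer: -3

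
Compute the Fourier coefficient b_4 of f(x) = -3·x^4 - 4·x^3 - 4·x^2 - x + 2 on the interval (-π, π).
b_4 = (1/π) ∫_{-π}^{π} f(x)·sin(4x) dx.
Evaluate the integral (use parity and integration by parts as needed): b_4 = -1/4 + 2·π^2.

Final answer: -1/4 + 2·π^2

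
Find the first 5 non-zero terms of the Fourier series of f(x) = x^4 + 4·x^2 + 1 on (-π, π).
(32 - 8·π^2)·cos(x) + (1 + 2·π^2)·cos(2·x) + (-8·π^2/9 - 32/27)·cos(3·x) + (13/16 + π^2/2)·cos(4·x) + 1 + 4·π^2/3 + π^4/5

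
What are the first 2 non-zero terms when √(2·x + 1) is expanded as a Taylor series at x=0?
x + 1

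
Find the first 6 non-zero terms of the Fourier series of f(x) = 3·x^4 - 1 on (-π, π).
(144 - 24·π^2)·cos(x) + (-9 + 6·π^2)·cos(2·x) + (16/9 - 8·π^2/3)·cos(3·x) + (-9/16 + 3·π^2/2)·cos(4·x) + (144/625 - 24·π^2/25)·cos(5·x) - 1 + 3·π^4/5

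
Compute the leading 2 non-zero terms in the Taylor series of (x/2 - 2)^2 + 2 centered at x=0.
6 - 2·x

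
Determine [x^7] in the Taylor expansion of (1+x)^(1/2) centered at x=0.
Expand to order 7: (1+x)^(1/2) = 33·x^7/2048 - 21·x^6/1024 + 7·x^5/256 - 5·x^4/128 + x^3/16 - x^2/8 + x/2 + 1 + O(x^8).
The coefficient of x^7 is 33/2048.

Final answer: 33/2048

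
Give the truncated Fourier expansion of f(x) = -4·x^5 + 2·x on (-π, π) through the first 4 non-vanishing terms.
(-956 - 8·π^4 + 160·π^2)·sin(x) + (-20·π^2 + 28 + 4·π^4)·sin(2·x) + (-8·π^4/3 - 212/81 + 160·π^2/27)·sin(3·x) + (-5·π^2/2 - 1/16 + 2·π^4)·sin(4·x)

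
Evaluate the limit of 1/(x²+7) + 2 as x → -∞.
Evaluate the dominant behaviour as x → -∞; each term tends to a finite value or vanishes.
Limit = 2.

Final answer: 2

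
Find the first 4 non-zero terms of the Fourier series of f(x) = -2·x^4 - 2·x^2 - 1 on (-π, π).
(-88 + 16·π^2)·cos(x) + (4 - 4·π^2)·cos(2·x) + (-8/27 + 16·π^2/9)·cos(3·x) - 2·π^4/5 - 2·π^2/3 - 1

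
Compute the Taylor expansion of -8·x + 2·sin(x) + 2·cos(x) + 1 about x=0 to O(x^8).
-x^7/2520 - x^6/360 + x^5/60 + x^4/12 - x^3/3 - x^2 - 6·x + 3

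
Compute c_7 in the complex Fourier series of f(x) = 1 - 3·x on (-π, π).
Compute the real Fourier coefficients first: a_7 = 0, b_7 = -6/7.
Then c_7 = (a_7 − i·b_7)/2 = 3·i/7.

Final answer: 3·i/7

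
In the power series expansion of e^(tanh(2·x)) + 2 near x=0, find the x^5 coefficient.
Expand to order 5: e^(tanh(2·x)) + 2 = -4·x^5/5 - 14·x^4/3 - 4·x^3/3 + 2·x^2 + 2·x + 3 + O(x^6).
The coefficient of x^5 is -4/5.

Final answer: -4/5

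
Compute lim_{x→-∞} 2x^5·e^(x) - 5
The product is a 0·∞ indeterminate form at x → -∞.
Rewrite the product as 2x^5 / e^(-x) (an ∞/∞ form) and apply L'Hôpital, or use the standard hierarchy e^(|x|) ≫ |x^5| as x → -∞.
The indeterminate product → 0, so the limit = -5.

Final answer: -5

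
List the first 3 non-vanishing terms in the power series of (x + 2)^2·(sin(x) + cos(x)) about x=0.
3·x^2 + 8·x + 4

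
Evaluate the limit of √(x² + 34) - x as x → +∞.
This is an ∞ − ∞ indeterminate form.
Multiply and divide by the conjugate √(x²+34) + x; the x² terms cancel, leaving 34/(√(x²+34)+x) → 0.
Limit = 0.

Final answer: 0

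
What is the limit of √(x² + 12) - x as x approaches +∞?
This is an ∞ − ∞ indeterminate form.
Multiply and divide by the conjugate √(x²+12) + x; the x² terms cancel, leaving 12/(√(x²+12)+x) → 0.
Limit = 0.

Final answer: 0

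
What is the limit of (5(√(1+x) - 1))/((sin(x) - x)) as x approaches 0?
Both numerator and denominator → 0 as x → 0; this is a 0/0 indeterminate form.
Expand each to leading order near x = 0: numerator ~ 5·x/2, denominator ~ -x^3/6.
The limit of the ratio is -∞.

Final answer: -∞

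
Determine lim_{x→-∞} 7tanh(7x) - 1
Evaluate the dominant behaviour as x → -∞; each term tends to a finite value or vanishes.
Limit = -8.

Final answer: -8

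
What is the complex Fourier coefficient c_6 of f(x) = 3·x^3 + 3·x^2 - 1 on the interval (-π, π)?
Compute the real Fourier coefficients first: a_6 = 1/3, b_6 = 1/6 - π^2.
Then c_6 = (a_6 − i·b_6)/2 = 1/6 - i/12 + i·π^2/2.

Final answer: 1/6 - i/12 + i·π^2/2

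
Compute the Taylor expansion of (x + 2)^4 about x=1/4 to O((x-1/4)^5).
6561/256 + 729·(x - 1/4)/16 + 243·(x - 1/4)^2/8 + 9·(x - 1/4)^3 + (x - 1/4)^4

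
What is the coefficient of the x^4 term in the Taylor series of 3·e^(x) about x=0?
Expand to order 4: 3·e^(x) = x^4/8 + x^3/2 + 3·x^2/2 + 3·x + 3 + O(x^5).
The coefficient of x^4 is 1/8.

Final answer: 1/8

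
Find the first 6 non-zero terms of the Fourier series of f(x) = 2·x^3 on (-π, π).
(-24 + 4·π^2)·sin(x) + (3 - 2·π^2)·sin(2·x) + (-8/9 + 4·π^2/3)·sin(3·x) + (3/8 - π^2)·sin(4·x) + (-24/125 + 4·π^2/5)·sin(5·x) + (1/9 - 2·π^2/3)·sin(6·x)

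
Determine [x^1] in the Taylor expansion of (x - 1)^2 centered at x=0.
Expand to order 1: (x - 1)^2 = 1 - 2·x + O(x^2).
The coefficient of x^1 is -2.

Final answer: -2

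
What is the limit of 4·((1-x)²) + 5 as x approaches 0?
Direct substitution at x = 0 gives 9.

Final answer: 9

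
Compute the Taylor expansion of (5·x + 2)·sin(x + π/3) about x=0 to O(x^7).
x^6·(1/48 - √(3)/720) + x^5·(1/120 + 5·√(3)/48) + x^4·(-5/12 + √(3)/24) + x^3·(-5·√(3)/4 - 1/6) + x^2·(5/2 - √(3)/2) + x·(1 + 5·√(3)/2) + √(3)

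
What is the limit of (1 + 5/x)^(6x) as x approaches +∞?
As x → +∞: write (1 + 5/x)^(6x) = ((1 + 5/x)^x)^6 → (e^5)^6 = e^30.
Limit = e^(30).

Final answer: e^(30)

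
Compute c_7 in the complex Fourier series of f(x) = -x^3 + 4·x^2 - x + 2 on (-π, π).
Compute the real Fourier coefficients first: a_7 = -16/49, b_7 = -2·π^2/7 - 86/343.
Then c_7 = (a_7 − i·b_7)/2 = -8/49 + 43·i/343 + i·π^2/7.

Final answer: -8/49 + 43·i/343 + i·π^2/7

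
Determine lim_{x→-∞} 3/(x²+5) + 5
Evaluate the dominant behaviour as x → -∞; each term tends to a finite value or vanishes.
Limit = 5.

Final answer: 5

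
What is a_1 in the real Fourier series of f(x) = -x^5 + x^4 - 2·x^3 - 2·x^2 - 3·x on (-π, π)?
a_1 = (1/π) ∫_{-π}^{π} f(x)·cos(1x) dx.
Evaluate the integral (use parity and integration by parts as needed): a_1 = 56 - 8·π^2.

Final answer: 56 - 8·π^2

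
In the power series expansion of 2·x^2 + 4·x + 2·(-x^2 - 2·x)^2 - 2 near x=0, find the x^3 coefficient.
Expand to order 3: 2·x^2 + 4·x + 2·(-x^2 - 2·x)^2 - 2 = 8·x^3 + 10·x^2 + 4·x - 2 + O(x^4).
The coefficient of x^3 is 8.

Final answer: 8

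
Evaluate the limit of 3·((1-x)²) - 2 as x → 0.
Direct substitution at x = 0 gives 1.

Final answer: 1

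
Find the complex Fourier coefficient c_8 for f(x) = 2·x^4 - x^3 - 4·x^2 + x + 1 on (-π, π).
Compute the real Fourier coefficients first: a_8 = -35/128 + π^2/4, b_8 = -35/128 + π^2/4.
Then c_8 = (a_8 − i·b_8)/2 = -35/256 + π^2/8 - i·π^2/8 + 35·i/256.

Final answer: -35/256 + π^2/8 - i·π^2/8 + 35·i/256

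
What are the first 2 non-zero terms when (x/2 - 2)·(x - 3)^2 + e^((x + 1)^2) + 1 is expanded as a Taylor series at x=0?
x·(2·e + 33/2) - 17 + e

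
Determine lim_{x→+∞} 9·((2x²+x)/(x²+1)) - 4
Evaluate the dominant behaviour as x → +∞; each term tends to a finite value or vanishes.
Limit = 14.

Final answer: 14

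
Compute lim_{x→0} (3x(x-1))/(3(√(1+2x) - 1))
Both numerator and denominator → 0 as x → 0; this is a 0/0 indeterminate form.
Expand each to leading order near x = 0: numerator ~ -3·x, denominator ~ 3·x.
The limit of the ratio is -1.

Final answer: -1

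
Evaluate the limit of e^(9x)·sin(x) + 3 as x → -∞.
Evaluate the dominant behaviour as x → -∞; each term tends to a finite value or vanishes.
Limit = 3.

Final answer: 3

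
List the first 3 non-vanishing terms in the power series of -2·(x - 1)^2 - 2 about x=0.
-2·x^2 + 4·x - 4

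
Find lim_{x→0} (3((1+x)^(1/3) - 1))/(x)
Both numerator and denominator → 0 as x → 0; this is a 0/0 indeterminate form.
Expand each to leading order near x = 0: numerator ~ x, denominator ~ x.
The limit of the ratio is 1.

Final answer: 1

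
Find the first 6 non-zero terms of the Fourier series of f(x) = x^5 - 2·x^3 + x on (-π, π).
(-44·π^2 + 2·π^4 + 266)·sin(x) + (-π^4 - 23/2 + 7·π^2)·sin(2·x) + (-76·π^2/27 + 206/81 + 2·π^4/3)·sin(3·x) + (-π^4/2 - 71/64 + 13·π^2/8)·sin(4·x) + (-28·π^2/25 + 418/625 + 2·π^4/5)·sin(5·x) + (-π^4/3 - 77/162 + 23·π^2/27)·sin(6·x)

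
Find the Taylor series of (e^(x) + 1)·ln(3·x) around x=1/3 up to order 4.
(3 + 3·e^(1/3))·(x - 1/3) + (-9/2 - 3·e^(1/3)/2)·(x - 1/3)^2 + (6·e^(1/3) + 9)·(x - 1/3)^3 + (-81/4 - 13·e^(1/3))·(x - 1/3)^4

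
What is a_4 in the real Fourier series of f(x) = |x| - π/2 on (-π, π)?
a_4 = (1/π) ∫_{-π}^{π} f(x)·cos(4x) dx.
Evaluate the integral (use parity and integration by parts as needed): a_4 = 0.

Final answer: 0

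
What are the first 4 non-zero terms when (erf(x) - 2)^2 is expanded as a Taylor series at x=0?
8·x^3/(3·√(π)) + 4·x^2/π - 8·x/√(π) + 4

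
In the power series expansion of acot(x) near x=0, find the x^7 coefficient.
Expand to order 7: acot(x) = x^7/7 - x^5/5 + x^3/3 - x + π/2 + O(x^8).
The coefficient of x^7 is 1/7.

Final answer: 1/7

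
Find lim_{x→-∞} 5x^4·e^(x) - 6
The product is a 0·∞ indeterminate form at x → -∞.
Rewrite the product as 5x^4 / e^(-x) (an ∞/∞ form) and apply L'Hôpital, or use the standard hierarchy e^(|x|) ≫ |x^4| as x → -∞.
The indeterminate product → 0, so the limit = -6.

Final answer: -6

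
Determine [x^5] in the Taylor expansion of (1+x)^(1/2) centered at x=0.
Expand to order 5: (1+x)^(1/2) = 7·x^5/256 - 5·x^4/128 + x^3/16 - x^2/8 + x/2 + 1 + O(x^6).
The coefficient of x^5 is 7/256.

Final answer: 7/256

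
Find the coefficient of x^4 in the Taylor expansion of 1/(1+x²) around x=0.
Expand to order 4: 1/(1+x²) = x^4 - x^2 + 1 + O(x^5).
The coefficient of x^4 is 1.

Final answer: 1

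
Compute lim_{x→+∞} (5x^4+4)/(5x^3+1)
This is an ∞/∞ indeterminate form as x → +∞.
Divide numerator and denominator by x^4 and let the lower-order terms vanish; the numerator's degree 4 exceeds the denominator's degree 3, so the quotient diverges.
Limit = ∞.

Final answer: ∞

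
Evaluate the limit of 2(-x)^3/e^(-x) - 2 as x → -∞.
The quotient is an ∞/∞ indeterminate form as x → -∞.
Compare growth rates of the dominant terms (exponentials ≫ polynomials ≫ logarithms), or apply L'Hôpital's rule; the quotient → 0.
Adding the constant: 0 - 2 = -2. Limit = -2.

Final answer: -2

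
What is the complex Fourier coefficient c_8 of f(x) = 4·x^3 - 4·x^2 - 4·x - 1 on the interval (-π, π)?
Compute the real Fourier coefficients first: a_8 = -1/4, b_8 = 35/32 - π^2.
Then c_8 = (a_8 − i·b_8)/2 = -1/8 - 35·i/64 + i·π^2/2.

Final answer: -1/8 - 35·i/64 + i·π^2/2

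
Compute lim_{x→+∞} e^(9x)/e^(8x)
This is an ∞/∞ indeterminate form as x → +∞.
Rewrite e^(9x)/e^(8x) = e^((9−8)x) = e^(x); the exponent coefficient is 1 > 0 so e^(x) → ∞.
Limit = ∞.

Final answer: ∞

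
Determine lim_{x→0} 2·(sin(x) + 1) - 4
Direct substitution at x = 0 gives -2.

Final answer: -2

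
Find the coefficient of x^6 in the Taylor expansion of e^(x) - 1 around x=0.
Expand to order 6: e^(x) - 1 = x^6/720 + x^5/120 + x^4/24 + x^3/6 + x^2/2 + x + O(x^7).
The coefficient of x^6 is 1/720.

Final answer: 1/720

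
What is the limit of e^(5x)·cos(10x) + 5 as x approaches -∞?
Evaluate the dominant behaviour as x → -∞; each term tends to a finite value or vanishes.
Limit = 5.

Final answer: 5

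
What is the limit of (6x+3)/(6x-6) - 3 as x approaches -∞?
Evaluate the dominant behaviour as x → -∞; each term tends to a finite value or vanishes.
Limit = -2.

Final answer: -2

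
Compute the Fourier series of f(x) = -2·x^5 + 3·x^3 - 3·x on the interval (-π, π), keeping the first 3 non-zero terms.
(-522 - 4·π^4 + 86·π^2)·sin(x) + (-13·π^2 + 45/2 + 2·π^4)·sin(2·x) + (-4·π^4/3 - 430/81 + 134·π^2/27)·sin(3·x)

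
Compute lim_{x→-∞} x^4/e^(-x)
This is an ∞/∞ indeterminate form as x → -∞.
Compare growth rates of the dominant terms (exponentials ≫ polynomials ≫ logarithms), or apply L'Hôpital's rule; the quotient → 0.
Limit = 0.

Final answer: 0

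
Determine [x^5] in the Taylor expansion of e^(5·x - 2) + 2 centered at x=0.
Expand to order 5: e^(5·x - 2) + 2 = 625·x^5·e^(-2)/24 + 625·x^4·e^(-2)/24 + 125·x^3·e^(-2)/6 + 25·x^2·e^(-2)/2 + 5·x·e^(-2) + e^(-2) + 2 + O(x^6).
The coefficient of x^5 is 625·e^(-2)/24.

Final answer: 625·e^(-2)/24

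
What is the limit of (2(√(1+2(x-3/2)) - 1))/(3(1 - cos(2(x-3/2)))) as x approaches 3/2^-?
Both numerator and denominator → 0 as x → 3/2^-; this is a 0/0 indeterminate form.
Expand each to leading order near x = 3/2: numerator ~ 2·(x - 3/2), denominator ~ 6·(x - 3/2)^2.
The limit of the ratio is -∞.

Final answer: -∞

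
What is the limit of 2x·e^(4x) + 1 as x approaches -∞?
The product is a 0·∞ indeterminate form at x → -∞.
Rewrite the product as 2x / e^(-4x) (an ∞/∞ form) and apply L'Hôpital, or use the standard hierarchy e^(4|x|) ≫ |x| as x → -∞.
The indeterminate product → 0, so the limit = 1.

Final answer: 1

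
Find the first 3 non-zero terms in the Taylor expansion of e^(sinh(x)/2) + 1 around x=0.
x^2/8 + x/2 + 2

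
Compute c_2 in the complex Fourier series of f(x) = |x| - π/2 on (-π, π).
Compute the real Fourier coefficients first: a_2 = 0, b_2 = 0.
Then c_2 = (a_2 − i·b_2)/2 = 0.

Final answer: 0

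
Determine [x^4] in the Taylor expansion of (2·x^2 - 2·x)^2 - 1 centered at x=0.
Expand to order 4: (2·x^2 - 2·x)^2 - 1 = 4·x^4 - 8·x^3 + 4·x^2 - 1 + O(x^5).
The coefficient of x^4 is 4.

Final answer: 4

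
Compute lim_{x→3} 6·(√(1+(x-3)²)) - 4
Direct substitution at x = 3 gives 2.

Final answer: 2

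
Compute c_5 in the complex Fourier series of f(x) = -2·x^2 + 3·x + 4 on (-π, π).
Compute the real Fourier coefficients first: a_5 = 8/25, b_5 = 6/5.
Then c_5 = (a_5 − i·b_5)/2 = 4/25 - 3·i/5.

Final answer: 4/25 - 3·i/5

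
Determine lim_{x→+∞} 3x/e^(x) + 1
The quotient is an ∞/∞ indeterminate form as x → +∞.
The exponential denominator e^(x) dominates the polynomial numerator (e^x ≫ x as x → ∞), so the quotient → 0.
Adding the constant: 0 + 1 = 1. Limit = 1.

Final answer: 1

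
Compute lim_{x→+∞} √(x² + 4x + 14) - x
This is an ∞ − ∞ indeterminate form.
Multiply and divide by the conjugate √(x²+4x + 14) + x; the x² terms cancel, leaving (4x + 14)/(√(x²+4x + 14)+x) → 4/2 = 2.
Limit = 2.

Final answer: 2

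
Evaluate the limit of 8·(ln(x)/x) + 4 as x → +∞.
Evaluate the dominant behaviour as x → +∞; each term tends to a finite value or vanishes.
Limit = 4.

Final answer: 4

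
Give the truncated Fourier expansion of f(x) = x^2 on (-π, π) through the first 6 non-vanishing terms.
-4·cos(x) + cos(2·x) - 4·cos(3·x)/9 + cos(4·x)/4 - 4·cos(5·x)/25 + π^2/3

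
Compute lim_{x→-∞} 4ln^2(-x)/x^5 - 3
The quotient is an ∞/∞ indeterminate form as x → -∞.
Compare growth rates of the dominant terms (exponentials ≫ polynomials ≫ logarithms), or apply L'Hôpital's rule; the quotient → 0.
Adding the constant: 0 - 3 = -3. Limit = -3.

Final answer: -3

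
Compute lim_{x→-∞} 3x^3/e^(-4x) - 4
The quotient is an ∞/∞ indeterminate form as x → -∞.
Compare growth rates of the dominant terms (exponentials ≫ polynomials ≫ logarithms), or apply L'Hôpital's rule; the quotient → 0.
Adding the constant: 0 - 4 = -4. Limit = -4.

Final answer: -4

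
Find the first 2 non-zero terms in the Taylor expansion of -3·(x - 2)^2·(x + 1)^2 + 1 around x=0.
-12·x - 11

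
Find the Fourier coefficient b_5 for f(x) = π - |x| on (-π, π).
b_5 = (1/π) ∫_{-π}^{π} f(x)·sin(5x) dx.
Evaluate the integral (use parity and integration by parts as needed): b_5 = 0.

Final answer: 0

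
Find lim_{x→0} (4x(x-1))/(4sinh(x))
Both numerator and denominator → 0 as x → 0; this is a 0/0 indeterminate form.
Expand each to leading order near x = 0: numerator ~ -4·x, denominator ~ 4·x.
The limit of the ratio is -1.

Final answer: -1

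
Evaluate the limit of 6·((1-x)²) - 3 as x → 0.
Direct substitution at x = 0 gives 3.

Final answer: 3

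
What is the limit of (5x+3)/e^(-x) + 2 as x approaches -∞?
The quotient is an ∞/∞ indeterminate form as x → -∞.
Compare growth rates of the dominant terms (exponentials ≫ polynomials ≫ logarithms), or apply L'Hôpital's rule; the quotient → 0.
Adding the constant: 0 + 2 = 2. Limit = 2.

Final answer: 2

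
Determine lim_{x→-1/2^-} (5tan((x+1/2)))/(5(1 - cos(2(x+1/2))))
Both numerator and denominator → 0 as x → -1/2^-; this is a 0/0 indeterminate form.
Expand each to leading order near x = -1/2: numerator ~ 5·(x + 1/2), denominator ~ 10·(x + 1/2)^2.
The limit of the ratio is -∞.

Final answer: -∞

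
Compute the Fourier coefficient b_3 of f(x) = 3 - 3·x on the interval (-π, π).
b_3 = (1/π) ∫_{-π}^{π} f(x)·sin(3x) dx.
Evaluate the integral (use parity and integration by parts as needed): b_3 = -2.

Final answer: -2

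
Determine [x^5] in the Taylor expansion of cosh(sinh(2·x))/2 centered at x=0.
Expand to order 5: cosh(sinh(2·x))/2 = 5·x^4/3 + x^2 + 1/2 + O(x^6).
The coefficient of x^5 is 0.

Final answer: 0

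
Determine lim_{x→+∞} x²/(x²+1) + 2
Evaluate the dominant behaviour as x → +∞; each term tends to a finite value or vanishes.
Limit = 3.

Final answer: 3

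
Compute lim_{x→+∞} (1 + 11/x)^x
As x → +∞: this is the defining limit (1 + 11/x)^x → e^11.
Limit = e^(11).

Final answer: e^(11)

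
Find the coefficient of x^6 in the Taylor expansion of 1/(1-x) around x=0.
Expand to order 6: 1/(1-x) = x^6 + x^5 + x^4 + x^3 + x^2 + x + 1 + O(x^7).
The coefficient of x^6 is 1.

Final answer: 1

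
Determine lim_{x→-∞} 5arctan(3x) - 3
Evaluate the dominant behaviour as x → -∞; each term tends to a finite value or vanishes.
Limit = -5·π/2 - 3.

Final answer: -5·π/2 - 3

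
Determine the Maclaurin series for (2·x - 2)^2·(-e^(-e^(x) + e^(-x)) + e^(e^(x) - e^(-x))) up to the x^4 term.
-80·x^4/3 + 88·x^3/3 - 32·x^2 + 16·x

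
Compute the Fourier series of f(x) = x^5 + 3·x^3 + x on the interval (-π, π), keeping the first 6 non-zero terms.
(-34·π^2 + 2·π^4 + 206)·sin(x) + (-π^4 - 4 + 2·π^2)·sin(2·x) + (26/81 + 14·π^2/27 + 2·π^4/3)·sin(3·x) + (-π^4/2 - 7·π^2/8 - 11/64)·sin(4·x) + (118/625 + 22·π^2/25 + 2·π^4/5)·sin(5·x) + (-π^4/3 - 22·π^2/27 - 16/81)·sin(6·x)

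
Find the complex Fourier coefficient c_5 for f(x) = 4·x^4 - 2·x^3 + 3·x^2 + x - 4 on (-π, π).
Compute the real Fourier coefficients first: a_5 = -32·π^2/25 - 108/625, b_5 = 74/125 - 4·π^2/5.
Then c_5 = (a_5 − i·b_5)/2 = -16·π^2/25 - 54/625 - 37·i/125 + 2·i·π^2/5.

Final answer: -16·π^2/25 - 54/625 - 37·i/125 + 2·i·π^2/5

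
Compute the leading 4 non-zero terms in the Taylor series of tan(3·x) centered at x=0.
4131·x^7/35 + 162·x^5/5 + 9·x^3 + 3·x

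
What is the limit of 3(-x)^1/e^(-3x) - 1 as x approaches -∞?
The quotient is an ∞/∞ indeterminate form as x → -∞.
Compare growth rates of the dominant terms (exponentials ≫ polynomials ≫ logarithms), or apply L'Hôpital's rule; the quotient → 0.
Adding the constant: 0 - 1 = -1. Limit = -1.

Final answer: -1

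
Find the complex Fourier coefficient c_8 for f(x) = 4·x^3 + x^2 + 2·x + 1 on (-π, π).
Compute the real Fourier coefficients first: a_8 = 1/16, b_8 = -π^2 - 13/32.
Then c_8 = (a_8 − i·b_8)/2 = 1/32 + 13·i/64 + i·π^2/2.

Final answer: 1/32 + 13·i/64 + i·π^2/2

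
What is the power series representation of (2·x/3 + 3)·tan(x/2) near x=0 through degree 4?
x^4/36 + x^3/8 + x^2/3 + 3·x/2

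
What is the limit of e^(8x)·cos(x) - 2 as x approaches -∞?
Evaluate the dominant behaviour as x → -∞; each term tends to a finite value or vanishes.
Limit = -2.

Final answer: -2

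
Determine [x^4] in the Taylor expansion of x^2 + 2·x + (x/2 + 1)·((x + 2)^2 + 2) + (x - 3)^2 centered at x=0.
Expand to order 4: x^2 + 2·x + (x/2 + 1)·((x + 2)^2 + 2) + (x - 3)^2 = x^3/2 + 5·x^2 + 3·x + 15 + O(x^5).
The coefficient of x^4 is 0.

Final answer: 0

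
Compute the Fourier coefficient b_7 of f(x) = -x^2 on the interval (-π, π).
b_7 = (1/π) ∫_{-π}^{π} f(x)·sin(7x) dx.
Evaluate the integral (use parity and integration by parts as needed): b_7 = 0.

Final answer: 0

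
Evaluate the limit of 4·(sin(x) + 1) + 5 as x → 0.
Direct substitution at x = 0 gives 9.

Final answer: 9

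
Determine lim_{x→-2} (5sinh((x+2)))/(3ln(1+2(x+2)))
Both numerator and denominator → 0 as x → -2; this is a 0/0 indeterminate form.
Expand each to leading order near x = -2: numerator ~ 5·(x + 2), denominator ~ 6·(x + 2).
The limit of the ratio is 5/6.

Final answer: 5/6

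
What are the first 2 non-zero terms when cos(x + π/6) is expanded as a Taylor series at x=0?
-x/2 + √(3)/2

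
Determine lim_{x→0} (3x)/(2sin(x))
Both numerator and denominator → 0 as x → 0; this is a 0/0 indeterminate form.
Expand each to leading order near x = 0: numerator ~ 3·x, denominator ~ 2·x.
The limit of the ratio is 3/2.

Final answer: 3/2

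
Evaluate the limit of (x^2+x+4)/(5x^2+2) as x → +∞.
This is an ∞/∞ indeterminate form as x → +∞.
Divide numerator and denominator by x^2 and let the lower-order terms vanish; the leading terms give 1/5.
Limit = 1/5.

Final answer: 1/5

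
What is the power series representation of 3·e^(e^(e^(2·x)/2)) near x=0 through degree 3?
x^3·(e^(3/2 + e^(1/2))/2 + 11·e^(1/2 + e^(1/2))/2 + 9·e^(1 + e^(1/2))/2) + x^2·(3·e^(1 + e^(1/2))/2 + 9·e^(1/2 + e^(1/2))/2) + 3·x·e^(1/2 + e^(1/2)) + 3·e^(e^(1/2))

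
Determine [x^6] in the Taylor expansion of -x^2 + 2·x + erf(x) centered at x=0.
Expand to order 6: -x^2 + 2·x + erf(x) = x^5/(5·√(π)) - 2·x^3/(3·√(π)) - x^2 + x·(2/√(π) + 2) + O(x^7).
The coefficient of x^6 is 0.

Final answer: 0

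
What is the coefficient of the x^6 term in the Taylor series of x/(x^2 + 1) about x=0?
Expand to order 6: x/(x^2 + 1) = x^5 - x^3 + x + O(x^7).
The coefficient of x^6 is 0.

Final answer: 0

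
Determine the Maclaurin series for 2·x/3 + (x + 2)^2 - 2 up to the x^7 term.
x^2 + 14·x/3 + 2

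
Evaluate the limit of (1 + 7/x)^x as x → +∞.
As x → +∞: this is the defining limit (1 + 7/x)^x → e^7.
Limit = e^(7).

Final answer: e^(7)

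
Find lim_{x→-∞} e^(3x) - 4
Evaluate the dominant behaviour as x → -∞; each term tends to a finite value or vanishes.
Limit = -4.

Final answer: -4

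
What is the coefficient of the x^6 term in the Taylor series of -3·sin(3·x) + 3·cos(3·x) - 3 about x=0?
Expand to order 6: -3·sin(3·x) + 3·cos(3·x) - 3 = -243·x^6/80 - 243·x^5/40 + 81·x^4/8 + 27·x^3/2 - 27·x^2/2 - 9·x + O(x^7).
The coefficient of x^6 is -243/80.

Final answer: -243/80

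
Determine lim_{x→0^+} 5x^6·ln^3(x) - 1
The product is a 0·∞ indeterminate form at x → 0⁺.
Rewrite the product as 5·ln^3(x) / x^(-6) and apply L'Hôpital, or use the standard hierarchy x^(-6) ≫ |ln x|^3 as x → 0⁺.
The indeterminate product → 0, so the limit = -1.

Final answer: -1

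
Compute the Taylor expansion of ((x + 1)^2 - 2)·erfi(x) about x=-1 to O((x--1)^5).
2·erfi(1) - 4·e·(x + 1)/√(π) + (-√(π)·erfi(1) + 4·e)·(x + 1)^2/√(π) - 2·e·(x + 1)^3/√(π) + 4·e·(x + 1)^4/(3·√(π))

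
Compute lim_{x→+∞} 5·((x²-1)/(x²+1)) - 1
Evaluate the dominant behaviour as x → +∞; each term tends to a finite value or vanishes.
Limit = 4.

Final answer: 4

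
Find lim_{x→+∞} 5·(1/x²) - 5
Evaluate the dominant behaviour as x → +∞; each term tends to a finite value or vanishes.
Limit = -5.

Final answer: -5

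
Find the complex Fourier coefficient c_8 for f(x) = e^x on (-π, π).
Compute the real Fourier coefficients first: a_8 = (-1 + e^(2·π))·e^(-π)/(65·π), b_8 = (8 - 8·e^(2·π))·e^(-π)/(65·π).
Then c_8 = (a_8 − i·b_8)/2 = -e^(-π)/(130·π) + e^(π)/(130·π) - 4·i·e^(-π)/(65·π) + 4·i·e^(π)/(65·π).

Final answer: -e^(-π)/(130·π) + e^(π)/(130·π) - 4·i·e^(-π)/(65·π) + 4·i·e^(π)/(65·π)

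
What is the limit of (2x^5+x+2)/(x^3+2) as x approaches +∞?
This is an ∞/∞ indeterminate form as x → +∞.
Divide numerator and denominator by x^5 and let the lower-order terms vanish; the numerator's degree 5 exceeds the denominator's degree 3, so the quotient diverges.
Limit = ∞.

Final answer: ∞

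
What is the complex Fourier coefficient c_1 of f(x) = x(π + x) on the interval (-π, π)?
Compute the real Fourier coefficients first: a_1 = -4, b_1 = 2·π.
Then c_1 = (a_1 − i·b_1)/2 = -2 - i·π.

Final answer: -2 - i·π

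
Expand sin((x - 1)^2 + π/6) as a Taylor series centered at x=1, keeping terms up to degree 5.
1/2 + √(3)·(x - 1)^2/2 - (x - 1)^4/4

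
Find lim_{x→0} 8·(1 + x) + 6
Direct substitution at x = 0 gives 14.

Final answer: 14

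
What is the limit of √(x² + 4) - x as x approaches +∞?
This is an ∞ − ∞ indeterminate form.
Multiply and divide by the conjugate √(x²+4) + x; the x² terms cancel, leaving 4/(√(x²+4)+x) → 0.
Limit = 0.

Final answer: 0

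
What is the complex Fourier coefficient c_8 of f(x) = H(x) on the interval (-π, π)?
Compute the real Fourier coefficients first: a_8 = 0, b_8 = 0.
Then c_8 = (a_8 − i·b_8)/2 = 0.

Final answer: 0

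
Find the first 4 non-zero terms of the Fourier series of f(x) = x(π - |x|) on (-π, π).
8·sin(x)/π + 8·sin(3·x)/(27·π) + 8·sin(5·x)/(125·π) + 8·sin(7·x)/(343·π)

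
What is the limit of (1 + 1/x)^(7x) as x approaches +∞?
As x → +∞: write (1 + 1/x)^(7x) = ((1 + 1/x)^x)^7 → (e^1)^7 = e^7.
Limit = e^(7).

Final answer: e^(7)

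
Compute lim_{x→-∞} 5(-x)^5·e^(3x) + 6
The product is a 0·∞ indeterminate form at x → -∞.
Rewrite the product as 5(-x)^5 / e^(-3x) (an ∞/∞ form) and apply L'Hôpital, or use the standard hierarchy e^(3|x|) ≫ |(-x)^5| as x → -∞.
The indeterminate product → 0, so the limit = 6.

Final answer: 6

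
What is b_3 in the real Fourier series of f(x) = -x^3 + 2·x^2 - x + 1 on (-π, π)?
b_3 = (1/π) ∫_{-π}^{π} f(x)·sin(3x) dx.
Evaluate the integral (use parity and integration by parts as needed): b_3 = -2·π^2/3 - 2/9.

Final answer: -2·π^2/3 - 2/9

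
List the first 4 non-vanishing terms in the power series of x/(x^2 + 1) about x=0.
-x^7 + x^5 - x^3 + x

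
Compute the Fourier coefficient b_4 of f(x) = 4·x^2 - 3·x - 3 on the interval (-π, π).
b_4 = (1/π) ∫_{-π}^{π} f(x)·sin(4x) dx.
Evaluate the integral (use parity and integration by parts as needed): b_4 = 3/2.

Final answer: 3/2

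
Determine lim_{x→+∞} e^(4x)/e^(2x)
This is an ∞/∞ indeterminate form as x → +∞.
Rewrite e^(4x)/e^(2x) = e^((4−2)x) = e^(2x); the exponent coefficient is 2 > 0 so e^(2x) → ∞.
Limit = ∞.

Final answer: ∞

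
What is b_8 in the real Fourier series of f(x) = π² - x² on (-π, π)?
b_8 = (1/π) ∫_{-π}^{π} f(x)·sin(8x) dx.
Evaluate the integral (use parity and integration by parts as needed): b_8 = 0.

Final answer: 0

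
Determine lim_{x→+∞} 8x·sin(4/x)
As x → +∞: let u = 4/x → 0⁺; then 8·x·sin(4/x) = 8·4·sin(u)/u → 8·4·1 = 32.
Limit = 32.

Final answer: 32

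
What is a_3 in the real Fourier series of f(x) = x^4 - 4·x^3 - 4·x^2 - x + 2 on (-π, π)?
a_3 = (1/π) ∫_{-π}^{π} f(x)·cos(3x) dx.
Evaluate the integral (use parity and integration by parts as needed): a_3 = 64/27 - 8·π^2/9.

Final answer: 64/27 - 8·π^2/9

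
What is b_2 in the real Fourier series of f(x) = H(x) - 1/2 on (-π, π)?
b_2 = (1/π) ∫_{-π}^{π} f(x)·sin(2x) dx.
Evaluate the integral (use parity and integration by parts as needed): b_2 = 0.

Final answer: 0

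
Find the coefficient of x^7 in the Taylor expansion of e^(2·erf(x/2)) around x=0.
Expand to order 7: e^(2·erf(x/2)) = x^7·(-1/(9·π^(5/2)) - 1/(1344·√(π)) + 8/(315·π^(7/2)) + 19/(360·π^(3/2))) + x^6·(-2/(9·π^2) + 4/(45·π^3) + 7/(180·π)) + x^5·(-1/(3·π^(3/2)) + 1/(80·√(π)) + 4/(15·π^(5/2))) + x^4·(-1/(3·π) + 2/(3·π^2)) + x^3·(-1/(6·√(π)) + 4/(3·π^(3/2))) + 2·x^2/π + 2·x/√(π) + 1 + O(x^8).
The coefficient of x^7 is -1/(9·π^(5/2)) - 1/(1344·√(π)) + 8/(315·π^(7/2)) + 19/(360·π^(3/2)).

Final answer: -1/(9·π^(5/2)) - 1/(1344·√(π)) + 8/(315·π^(7/2)) + 19/(360·π^(3/2))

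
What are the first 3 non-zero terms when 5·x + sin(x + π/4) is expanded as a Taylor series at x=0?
-√(2)·x^2/4 + x·(√(2)/2 + 5) + √(2)/2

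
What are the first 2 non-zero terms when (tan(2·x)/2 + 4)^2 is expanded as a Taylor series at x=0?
8·x + 16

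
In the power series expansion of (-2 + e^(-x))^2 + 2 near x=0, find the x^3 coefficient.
Expand to order 3: (-2 + e^(-x))^2 + 2 = -2·x^3/3 + 2·x + 3 + O(x^4).
The coefficient of x^3 is -2/3.

Final answer: -2/3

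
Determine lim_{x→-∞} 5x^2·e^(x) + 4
The product is a 0·∞ indeterminate form at x → -∞.
Rewrite the product as 5x^2 / e^(-x) (an ∞/∞ form) and apply L'Hôpital, or use the standard hierarchy e^(|x|) ≫ |x^2| as x → -∞.
The indeterminate product → 0, so the limit = 4.

Final answer: 4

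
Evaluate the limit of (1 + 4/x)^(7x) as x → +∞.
As x → +∞: write (1 + 4/x)^(7x) = ((1 + 4/x)^x)^7 → (e^4)^7 = e^28.
Limit = e^(28).

Final answer: e^(28)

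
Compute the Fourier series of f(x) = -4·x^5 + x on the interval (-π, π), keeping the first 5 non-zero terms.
(-958 - 8·π^4 + 160·π^2)·sin(x) + (-20·π^2 + 29 + 4·π^4)·sin(2·x) + (-8·π^4/3 - 266/81 + 160·π^2/27)·sin(3·x) + (-5·π^2/2 + 7/16 + 2·π^4)·sin(4·x) + (-8·π^4/5 + 58/625 + 32·π^2/25)·sin(5·x)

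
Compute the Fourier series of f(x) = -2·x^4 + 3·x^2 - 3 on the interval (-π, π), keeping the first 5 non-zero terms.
(-108 + 16·π^2)·cos(x) + (9 - 4·π^2)·cos(2·x) + (-68/27 + 16·π^2/9)·cos(3·x) + (9/8 - π^2)·cos(4·x) - 2·π^4/5 - 3 + π^2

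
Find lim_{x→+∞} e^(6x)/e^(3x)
This is an ∞/∞ indeterminate form as x → +∞.
Rewrite e^(6x)/e^(3x) = e^((6−3)x) = e^(3x); the exponent coefficient is 3 > 0 so e^(3x) → ∞.
Limit = ∞.

Final answer: ∞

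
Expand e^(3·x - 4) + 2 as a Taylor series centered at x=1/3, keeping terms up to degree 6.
(1 + 2·e^(3))·e^(-3) + 3·e^(-3)·(x - 1/3) + 9·e^(-3)·(x - 1/3)^2/2 + 9·e^(-3)·(x - 1/3)^3/2 + 27·e^(-3)·(x - 1/3)^4/8 + 81·e^(-3)·(x - 1/3)^5/40 + 81·e^(-3)·(x - 1/3)^6/80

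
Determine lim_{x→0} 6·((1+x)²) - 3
Direct substitution at x = 0 gives 3.

Final answer: 3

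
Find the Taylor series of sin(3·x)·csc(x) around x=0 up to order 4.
4·x^4/3 - 4·x^2 + 3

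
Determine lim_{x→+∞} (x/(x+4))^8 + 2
As x → +∞: x/(x+4) = 1/(1 + 4/x) → 1, and the 8th power of a limit-1 base also → 1; with the additive constant, 1 + 2 = 3.
Limit = 3.

Final answer: 3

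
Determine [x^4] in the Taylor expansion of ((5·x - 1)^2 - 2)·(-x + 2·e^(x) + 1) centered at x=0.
Expand to order 4: ((5·x - 1)^2 - 2)·(-x + 2·e^(x) + 1) = 259·x^4/12 + 44·x^3/3 + 64·x^2 - 31·x - 3 + O(x^5).
The coefficient of x^4 is 259/12.

Final answer: 259/12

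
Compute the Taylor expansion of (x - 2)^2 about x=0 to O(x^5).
x^2 - 4·x + 4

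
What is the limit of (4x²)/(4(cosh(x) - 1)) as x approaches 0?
Both numerator and denominator → 0 as x → 0; this is a 0/0 indeterminate form.
Expand each to leading order near x = 0: numerator ~ 4·x^2, denominator ~ 2·x^2.
The limit of the ratio is 2.

Final answer: 2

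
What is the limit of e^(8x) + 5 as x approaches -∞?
Evaluate the dominant behaviour as x → -∞; each term tends to a finite value or vanishes.
Limit = 5.

Final answer: 5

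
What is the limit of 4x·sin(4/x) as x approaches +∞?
As x → +∞: let u = 4/x → 0⁺; then 4·x·sin(4/x) = 4·4·sin(u)/u → 4·4·1 = 16.
Limit = 16.

Final answer: 16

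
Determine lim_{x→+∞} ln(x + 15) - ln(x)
This is an ∞ − ∞ indeterminate form.
Combine the logarithms: ln(x+15) − ln(x) = ln((x+15)/(x)) = ln(1 + 15/(x)) → ln(1) = 0.
Limit = 0.

Final answer: 0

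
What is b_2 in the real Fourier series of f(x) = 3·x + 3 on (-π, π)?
b_2 = (1/π) ∫_{-π}^{π} f(x)·sin(2x) dx.
Evaluate the integral (use parity and integration by parts as needed): b_2 = -3.

Final answer: -3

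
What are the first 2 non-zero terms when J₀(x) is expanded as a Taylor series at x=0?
1 - x^2/4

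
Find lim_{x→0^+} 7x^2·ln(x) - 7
The product is a 0·∞ indeterminate form at x → 0⁺.
Rewrite the product as 7·ln(x) / x^(-2) and apply L'Hôpital, or use the standard hierarchy x^(-2) ≫ |ln x| as x → 0⁺.
The indeterminate product → 0, so the limit = -7.

Final answer: -7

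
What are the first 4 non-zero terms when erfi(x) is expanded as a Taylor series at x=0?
x^7/(21·√(π)) + x^5/(5·√(π)) + 2·x^3/(3·√(π)) + 2·x/√(π)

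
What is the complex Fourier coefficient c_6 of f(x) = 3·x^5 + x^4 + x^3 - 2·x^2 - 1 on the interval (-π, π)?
Compute the real Fourier coefficients first: a_6 = -7/27 + 2·π^2/9, b_6 = -π^4 - 1/27 + 2·π^2/9.
Then c_6 = (a_6 − i·b_6)/2 = -7/54 + π^2/9 - i·π^2/9 + i/54 + i·π^4/2.

Final answer: -7/54 + π^2/9 - i·π^2/9 + i/54 + i·π^4/2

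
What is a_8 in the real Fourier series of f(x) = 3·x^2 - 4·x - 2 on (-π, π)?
a_8 = (1/π) ∫_{-π}^{π} f(x)·cos(8x) dx.
Evaluate the integral (use parity and integration by parts as needed): a_8 = 3/16.

Final answer: 3/16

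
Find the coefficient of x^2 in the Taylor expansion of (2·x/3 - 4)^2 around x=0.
Expand to order 2: (2·x/3 - 4)^2 = 4·x^2/9 - 16·x/3 + 16 + O(x^3).
The coefficient of x^2 is 4/9.

Final answer: 4/9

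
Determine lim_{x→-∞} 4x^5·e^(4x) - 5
The product is a 0·∞ indeterminate form at x → -∞.
Rewrite the product as 4x^5 / e^(-4x) (an ∞/∞ form) and apply L'Hôpital, or use the standard hierarchy e^(4|x|) ≫ |x^5| as x → -∞.
The indeterminate product → 0, so the limit = -5.

Final answer: -5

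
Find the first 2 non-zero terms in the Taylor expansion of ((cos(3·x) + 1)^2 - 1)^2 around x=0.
9 - 108·x^2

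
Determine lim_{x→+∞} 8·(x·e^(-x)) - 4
Evaluate the dominant behaviour as x → +∞; each term tends to a finite value or vanishes.
Limit = -4.

Final answer: -4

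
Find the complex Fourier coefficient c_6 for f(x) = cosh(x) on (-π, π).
Compute the real Fourier coefficients first: a_6 = 2·sinh(π)/(37·π), b_6 = 0.
Then c_6 = (a_6 − i·b_6)/2 = sinh(π)/(37·π).

Final answer: sinh(π)/(37·π)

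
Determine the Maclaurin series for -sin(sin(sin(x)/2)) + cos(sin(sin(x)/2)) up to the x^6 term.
-77·x^6/5120 - 9·x^5/320 + 7·x^4/128 + x^3/8 - x^2/8 - x/2 + 1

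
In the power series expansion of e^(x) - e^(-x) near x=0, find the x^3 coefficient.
Expand to order 3: e^(x) - e^(-x) = x^3/3 + 2·x + O(x^4).
The coefficient of x^3 is 1/3.

Final answer: 1/3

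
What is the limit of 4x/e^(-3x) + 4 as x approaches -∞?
The quotient is an ∞/∞ indeterminate form as x → -∞.
Compare growth rates of the dominant terms (exponentials ≫ polynomials ≫ logarithms), or apply L'Hôpital's rule; the quotient → 0.
Adding the constant: 0 + 4 = 4. Limit = 4.

Final answer: 4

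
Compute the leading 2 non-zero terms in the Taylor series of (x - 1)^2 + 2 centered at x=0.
3 - 2·x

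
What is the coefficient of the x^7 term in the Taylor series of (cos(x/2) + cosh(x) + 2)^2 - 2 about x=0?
Expand to order 7: (cos(x/2) + cosh(x) + 2)^2 - 2 = 113·x^6/2560 + 95·x^4/192 + 3·x^2 + 14 + O(x^8).
The coefficient of x^7 is 0.

Final answer: 0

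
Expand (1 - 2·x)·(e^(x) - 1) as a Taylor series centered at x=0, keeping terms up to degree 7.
-13·x^7/5040 - 11·x^6/720 - 3·x^5/40 - 7·x^4/24 - 5·x^3/6 - 3·x^2/2 + x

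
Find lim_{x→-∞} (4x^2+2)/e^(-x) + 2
The quotient is an ∞/∞ indeterminate form as x → -∞.
Compare growth rates of the dominant terms (exponentials ≫ polynomials ≫ logarithms), or apply L'Hôpital's rule; the quotient → 0.
Adding the constant: 0 + 2 = 2. Limit = 2.

Final answer: 2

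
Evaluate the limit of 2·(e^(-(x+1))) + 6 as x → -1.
Direct substitution at x = -1 gives 8.

Final answer: 8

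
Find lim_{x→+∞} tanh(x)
Evaluate the dominant behaviour as x → +∞; each term tends to a finite value or vanishes.
Limit = 1.

Final answer: 1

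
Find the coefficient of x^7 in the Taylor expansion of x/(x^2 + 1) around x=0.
Expand to order 7: x/(x^2 + 1) = -x^7 + x^5 - x^3 + x + O(x^8).
The coefficient of x^7 is -1.

Final answer: -1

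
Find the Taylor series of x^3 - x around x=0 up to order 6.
x^3 - x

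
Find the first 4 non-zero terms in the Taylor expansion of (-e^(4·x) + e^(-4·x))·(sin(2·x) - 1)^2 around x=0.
64·x^4 - 160·x^3/3 + 32·x^2 - 8·x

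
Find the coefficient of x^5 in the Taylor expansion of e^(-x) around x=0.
Expand to order 5: e^(-x) = -x^5/120 + x^4/24 - x^3/6 + x^2/2 - x + 1 + O(x^6).
The coefficient of x^5 is -1/120.

Final answer: -1/120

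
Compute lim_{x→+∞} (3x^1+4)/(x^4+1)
This is an ∞/∞ indeterminate form as x → +∞.
Divide numerator and denominator by x^4 and let the lower-order terms vanish; the numerator's degree 1 is below the denominator's degree 4, so the quotient → 0.
Limit = 0.

Final answer: 0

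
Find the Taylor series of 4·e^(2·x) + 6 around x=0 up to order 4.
8·x^4/3 + 16·x^3/3 + 8·x^2 + 8·x + 10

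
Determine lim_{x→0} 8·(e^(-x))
Direct substitution at x = 0 gives 8.

Final answer: 8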